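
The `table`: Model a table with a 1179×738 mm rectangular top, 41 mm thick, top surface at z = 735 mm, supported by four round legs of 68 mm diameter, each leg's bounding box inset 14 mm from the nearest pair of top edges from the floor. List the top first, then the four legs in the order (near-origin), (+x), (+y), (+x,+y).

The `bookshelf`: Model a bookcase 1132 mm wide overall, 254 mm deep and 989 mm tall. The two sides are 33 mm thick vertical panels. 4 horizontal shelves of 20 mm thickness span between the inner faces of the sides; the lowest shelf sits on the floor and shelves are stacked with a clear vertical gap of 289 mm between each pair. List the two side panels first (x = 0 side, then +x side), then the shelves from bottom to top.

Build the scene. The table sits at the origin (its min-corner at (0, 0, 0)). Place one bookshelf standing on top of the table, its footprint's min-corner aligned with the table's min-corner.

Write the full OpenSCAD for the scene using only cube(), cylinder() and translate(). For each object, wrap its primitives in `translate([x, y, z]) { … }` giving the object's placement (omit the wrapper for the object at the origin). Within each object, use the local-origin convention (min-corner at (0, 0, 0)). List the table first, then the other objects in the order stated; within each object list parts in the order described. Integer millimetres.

translate([0, 0, 694]) cube([1179, 738, 41]);
translate([48, 48, 0]) cylinder(h = 694, r = 34);
translate([1131, 48, 0]) cylinder(h = 694, r = 34);
translate([48, 690, 0]) cylinder(h = 694, r = 34);
translate([1131, 690, 0]) cylinder(h = 694, r = 34);
translate([0, 0, 735]) {
  cube([33, 254, 989]);
  translate([1099, 0, 0]) cube([33, 254, 989]);
  translate([33, 0, 0]) cube([1066, 254, 20]);
  translate([33, 0, 309]) cube([1066, 254, 20]);
  translate([33, 0, 618]) cube([1066, 254, 20]);
  translate([33, 0, 927]) cube([1066, 254, 20]);
}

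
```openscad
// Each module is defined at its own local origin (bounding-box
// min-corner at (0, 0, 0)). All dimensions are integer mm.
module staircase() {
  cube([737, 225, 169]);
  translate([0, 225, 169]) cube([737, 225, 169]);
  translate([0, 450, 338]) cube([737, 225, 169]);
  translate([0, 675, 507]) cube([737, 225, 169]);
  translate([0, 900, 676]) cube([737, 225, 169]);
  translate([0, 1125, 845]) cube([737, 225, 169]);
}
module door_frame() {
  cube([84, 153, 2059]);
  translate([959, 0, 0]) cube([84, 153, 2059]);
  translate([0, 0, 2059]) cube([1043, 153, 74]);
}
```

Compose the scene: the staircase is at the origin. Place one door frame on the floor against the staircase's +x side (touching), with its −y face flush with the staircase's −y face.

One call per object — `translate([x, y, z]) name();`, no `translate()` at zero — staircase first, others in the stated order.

staircase();
translate([737, 0, 0]) door_frame();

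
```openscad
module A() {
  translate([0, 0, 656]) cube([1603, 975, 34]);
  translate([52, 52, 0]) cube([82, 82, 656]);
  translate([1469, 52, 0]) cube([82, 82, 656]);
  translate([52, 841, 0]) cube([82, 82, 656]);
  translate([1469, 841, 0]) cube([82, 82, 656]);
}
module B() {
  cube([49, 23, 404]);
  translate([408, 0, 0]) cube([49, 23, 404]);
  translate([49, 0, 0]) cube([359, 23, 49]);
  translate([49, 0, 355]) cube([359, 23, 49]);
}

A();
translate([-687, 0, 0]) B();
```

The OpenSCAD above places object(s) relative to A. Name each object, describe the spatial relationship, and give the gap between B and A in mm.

The picture frame's nearest face is 230 mm from the table's −x face.

A is a table. B is a picture frame. The picture frame is on the floor beside the table on its −x side. The gap between the picture frame and the table is 230 mm.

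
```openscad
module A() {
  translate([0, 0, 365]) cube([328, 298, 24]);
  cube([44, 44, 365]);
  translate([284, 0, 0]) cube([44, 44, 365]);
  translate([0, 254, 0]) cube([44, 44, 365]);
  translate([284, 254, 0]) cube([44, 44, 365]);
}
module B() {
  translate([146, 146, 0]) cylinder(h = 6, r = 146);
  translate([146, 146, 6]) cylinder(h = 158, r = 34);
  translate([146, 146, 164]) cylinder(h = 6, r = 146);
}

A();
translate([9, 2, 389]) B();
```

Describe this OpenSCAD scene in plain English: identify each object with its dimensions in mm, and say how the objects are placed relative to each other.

A is a four-legged stool. The seat is 328×298 mm, 24 mm thick, top at z = 389 mm. It stands on four square legs, each 44×44 mm in cross-section, from z = 0 to the seat underside, each flush with a corner of the seat.

B is a spool: two coaxial disc flanges of radius 146 mm and thickness 6 mm, joined by a core cylinder of radius 34 mm and height 158 mm. The lower flange rests on z = 0 and the three cylinders share a vertical axis.

The spool is on top of the stool.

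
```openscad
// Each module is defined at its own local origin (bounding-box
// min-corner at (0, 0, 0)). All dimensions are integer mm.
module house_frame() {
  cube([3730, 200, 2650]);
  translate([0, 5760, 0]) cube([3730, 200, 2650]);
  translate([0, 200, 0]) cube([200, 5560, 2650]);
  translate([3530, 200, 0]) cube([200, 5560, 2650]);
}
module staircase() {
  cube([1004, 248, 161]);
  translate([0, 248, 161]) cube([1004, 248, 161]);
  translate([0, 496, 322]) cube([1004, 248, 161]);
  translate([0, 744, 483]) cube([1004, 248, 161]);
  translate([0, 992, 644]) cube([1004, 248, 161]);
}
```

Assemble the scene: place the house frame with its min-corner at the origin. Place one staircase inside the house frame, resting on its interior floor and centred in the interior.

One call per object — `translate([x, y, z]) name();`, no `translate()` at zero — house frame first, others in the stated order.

house_frame();
translate([1363, 2360, 0]) staircase();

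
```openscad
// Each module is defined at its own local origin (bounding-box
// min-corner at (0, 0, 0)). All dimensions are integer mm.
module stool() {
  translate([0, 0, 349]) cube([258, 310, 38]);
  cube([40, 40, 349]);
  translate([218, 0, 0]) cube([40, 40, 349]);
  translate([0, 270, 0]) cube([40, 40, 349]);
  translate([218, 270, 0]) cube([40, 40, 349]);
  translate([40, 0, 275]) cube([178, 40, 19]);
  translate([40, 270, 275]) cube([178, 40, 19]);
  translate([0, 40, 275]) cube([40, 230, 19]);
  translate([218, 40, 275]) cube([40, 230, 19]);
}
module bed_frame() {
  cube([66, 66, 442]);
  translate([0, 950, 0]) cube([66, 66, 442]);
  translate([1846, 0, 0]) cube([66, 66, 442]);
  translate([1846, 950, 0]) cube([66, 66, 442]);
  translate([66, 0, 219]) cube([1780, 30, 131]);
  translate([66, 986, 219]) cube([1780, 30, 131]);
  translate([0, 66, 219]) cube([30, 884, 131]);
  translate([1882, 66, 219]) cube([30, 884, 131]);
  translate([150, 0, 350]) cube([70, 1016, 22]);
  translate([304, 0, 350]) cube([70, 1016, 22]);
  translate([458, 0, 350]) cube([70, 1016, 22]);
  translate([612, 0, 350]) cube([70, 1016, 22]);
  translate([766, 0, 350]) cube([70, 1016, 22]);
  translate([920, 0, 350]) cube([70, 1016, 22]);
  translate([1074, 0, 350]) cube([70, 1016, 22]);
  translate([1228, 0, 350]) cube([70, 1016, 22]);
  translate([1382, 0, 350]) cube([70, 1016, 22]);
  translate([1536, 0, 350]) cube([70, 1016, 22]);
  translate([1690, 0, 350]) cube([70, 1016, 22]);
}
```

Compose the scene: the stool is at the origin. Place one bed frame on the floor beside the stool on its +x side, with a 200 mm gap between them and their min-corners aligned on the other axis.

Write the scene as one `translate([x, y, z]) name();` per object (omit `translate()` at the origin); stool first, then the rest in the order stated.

stool();
translate([458, 0, 0]) bed_frame();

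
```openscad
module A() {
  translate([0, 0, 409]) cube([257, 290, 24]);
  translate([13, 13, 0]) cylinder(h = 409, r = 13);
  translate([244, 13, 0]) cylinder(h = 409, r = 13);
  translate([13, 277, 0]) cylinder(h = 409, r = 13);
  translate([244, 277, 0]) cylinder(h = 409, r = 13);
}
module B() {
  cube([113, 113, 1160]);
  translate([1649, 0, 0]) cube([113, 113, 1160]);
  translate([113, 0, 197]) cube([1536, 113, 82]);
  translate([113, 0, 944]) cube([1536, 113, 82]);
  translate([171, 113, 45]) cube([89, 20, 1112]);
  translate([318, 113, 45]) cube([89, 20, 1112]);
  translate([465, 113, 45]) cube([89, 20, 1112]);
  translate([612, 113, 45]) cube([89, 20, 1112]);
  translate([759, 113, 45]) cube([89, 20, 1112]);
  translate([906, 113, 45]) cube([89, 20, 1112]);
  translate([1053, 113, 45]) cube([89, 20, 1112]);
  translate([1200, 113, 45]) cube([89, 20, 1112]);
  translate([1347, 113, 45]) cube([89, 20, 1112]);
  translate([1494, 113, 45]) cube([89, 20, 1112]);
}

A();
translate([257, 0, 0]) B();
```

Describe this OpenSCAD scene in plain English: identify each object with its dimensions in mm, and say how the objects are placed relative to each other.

A is a four-legged stool. The seat is 257×290 mm, 24 mm thick, top at z = 433 mm. It stands on four round legs, each 26 mm in diameter, from z = 0 to the seat underside, each leg's axis is inset half a diameter from the nearest pair of seat edges (so the leg's bounding box is flush with the corner).

B is a fence section. Two 113×113 mm posts, 1160 mm tall, stand on the floor with a clear span of 1536 mm between their inner faces. Two horizontal rails of 113×82 mm section span the gap between the posts with their undersides at z = 197 mm and z = 944 mm, flush with the posts' −y face. 10 pickets, each 89 mm wide, 20 mm thick and 1112 mm tall, are fixed to the +y face of the rails with their bottoms at z = 45 mm, evenly spaced across the span with equal gaps (rounded down to the nearest mm) at the −x end and between each pair — any rounding remainder accumulates at the +x end.

The fence section is against the stool's +x side, with their −y faces flush.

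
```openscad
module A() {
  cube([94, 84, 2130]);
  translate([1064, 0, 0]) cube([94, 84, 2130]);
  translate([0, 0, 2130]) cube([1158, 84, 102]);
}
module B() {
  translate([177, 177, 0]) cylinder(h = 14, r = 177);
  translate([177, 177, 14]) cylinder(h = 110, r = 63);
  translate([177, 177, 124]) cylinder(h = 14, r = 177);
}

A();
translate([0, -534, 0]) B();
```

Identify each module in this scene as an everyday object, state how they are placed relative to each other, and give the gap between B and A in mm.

The spool's nearest face is 180 mm from the door frame's −y face.

A is a door frame. B is a spool. The spool is on the floor beside the door frame on its −y side. The gap between the spool and the door frame is 180 mm.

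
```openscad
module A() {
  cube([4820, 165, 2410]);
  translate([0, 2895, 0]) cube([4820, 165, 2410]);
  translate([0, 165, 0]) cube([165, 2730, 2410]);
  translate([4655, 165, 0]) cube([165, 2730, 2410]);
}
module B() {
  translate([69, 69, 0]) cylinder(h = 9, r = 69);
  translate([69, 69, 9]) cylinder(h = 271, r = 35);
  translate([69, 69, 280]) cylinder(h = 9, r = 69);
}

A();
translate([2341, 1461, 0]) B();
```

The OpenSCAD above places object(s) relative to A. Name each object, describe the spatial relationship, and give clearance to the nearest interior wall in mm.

A is a house frame. B is a spool. The spool sits inside the house frame, centred. The clearance to the nearest interior wall is 1296 mm.

Clearances: x = 2176, y = 1296; minimum 1296 mm.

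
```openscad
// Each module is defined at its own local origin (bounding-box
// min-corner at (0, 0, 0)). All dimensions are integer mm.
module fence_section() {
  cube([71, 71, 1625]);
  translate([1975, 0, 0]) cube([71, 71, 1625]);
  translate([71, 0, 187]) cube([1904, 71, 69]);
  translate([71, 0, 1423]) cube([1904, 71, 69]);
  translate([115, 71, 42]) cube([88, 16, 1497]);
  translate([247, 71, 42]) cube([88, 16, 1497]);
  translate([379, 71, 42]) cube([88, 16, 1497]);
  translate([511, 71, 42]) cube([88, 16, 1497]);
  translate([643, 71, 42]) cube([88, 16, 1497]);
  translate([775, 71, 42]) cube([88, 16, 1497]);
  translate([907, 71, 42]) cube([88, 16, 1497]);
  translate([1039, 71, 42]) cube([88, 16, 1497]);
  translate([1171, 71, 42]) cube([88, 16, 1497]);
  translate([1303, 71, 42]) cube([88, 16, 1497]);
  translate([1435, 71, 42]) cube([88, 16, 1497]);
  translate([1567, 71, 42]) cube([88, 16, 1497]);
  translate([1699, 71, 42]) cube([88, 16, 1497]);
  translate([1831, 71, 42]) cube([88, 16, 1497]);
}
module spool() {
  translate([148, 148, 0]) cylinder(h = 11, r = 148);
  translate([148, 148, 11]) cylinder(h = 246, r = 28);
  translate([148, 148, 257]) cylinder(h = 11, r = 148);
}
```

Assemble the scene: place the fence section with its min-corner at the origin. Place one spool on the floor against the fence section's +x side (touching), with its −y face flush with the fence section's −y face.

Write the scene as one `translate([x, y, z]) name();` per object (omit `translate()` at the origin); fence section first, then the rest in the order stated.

fence_section();
translate([2046, 0, 0]) spool();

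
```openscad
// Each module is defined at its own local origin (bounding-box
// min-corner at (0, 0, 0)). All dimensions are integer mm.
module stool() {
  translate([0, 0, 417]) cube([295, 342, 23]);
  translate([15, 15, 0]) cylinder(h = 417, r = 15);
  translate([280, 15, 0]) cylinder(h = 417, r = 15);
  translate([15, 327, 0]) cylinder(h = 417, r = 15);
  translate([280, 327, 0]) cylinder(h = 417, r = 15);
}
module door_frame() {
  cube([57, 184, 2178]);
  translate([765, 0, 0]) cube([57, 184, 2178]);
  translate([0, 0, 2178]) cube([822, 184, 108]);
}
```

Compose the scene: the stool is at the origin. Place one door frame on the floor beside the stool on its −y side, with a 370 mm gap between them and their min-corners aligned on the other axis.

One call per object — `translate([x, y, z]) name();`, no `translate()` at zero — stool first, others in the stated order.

stool();
translate([0, -554, 0]) door_frame();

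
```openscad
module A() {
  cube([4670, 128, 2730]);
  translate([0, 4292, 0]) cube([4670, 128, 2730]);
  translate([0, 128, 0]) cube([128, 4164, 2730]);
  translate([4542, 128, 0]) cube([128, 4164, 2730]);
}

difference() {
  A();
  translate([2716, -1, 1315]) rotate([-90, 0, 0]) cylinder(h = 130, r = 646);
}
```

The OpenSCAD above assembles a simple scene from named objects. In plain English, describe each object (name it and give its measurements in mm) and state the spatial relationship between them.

A is a box-shaped house frame (walls only): outside footprint 4670×4420 mm, wall height 2730 mm, wall thickness 128 mm. The two y-facing walls run the full x-width; the two x-facing walls fit between the inner faces of the y-facing walls.

The house frame has a circular hole of radius 646 mm through its front wall, centred at (x = 2716, z = 1315).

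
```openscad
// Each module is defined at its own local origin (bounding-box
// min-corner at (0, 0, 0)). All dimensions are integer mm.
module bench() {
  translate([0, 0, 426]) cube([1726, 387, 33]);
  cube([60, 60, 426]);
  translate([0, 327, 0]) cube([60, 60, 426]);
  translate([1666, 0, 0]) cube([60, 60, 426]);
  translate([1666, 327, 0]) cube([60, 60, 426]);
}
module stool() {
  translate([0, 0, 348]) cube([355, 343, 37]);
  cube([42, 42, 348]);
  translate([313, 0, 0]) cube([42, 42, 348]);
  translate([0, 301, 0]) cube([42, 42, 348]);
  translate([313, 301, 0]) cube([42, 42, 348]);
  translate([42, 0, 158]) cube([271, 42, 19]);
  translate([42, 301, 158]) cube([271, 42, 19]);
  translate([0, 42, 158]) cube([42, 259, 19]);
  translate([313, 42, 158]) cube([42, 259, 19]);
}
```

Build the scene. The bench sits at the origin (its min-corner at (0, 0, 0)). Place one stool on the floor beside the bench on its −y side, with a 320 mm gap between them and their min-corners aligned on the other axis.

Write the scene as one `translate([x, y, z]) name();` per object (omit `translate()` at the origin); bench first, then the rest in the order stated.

bench();
translate([0, -663, 0]) stool();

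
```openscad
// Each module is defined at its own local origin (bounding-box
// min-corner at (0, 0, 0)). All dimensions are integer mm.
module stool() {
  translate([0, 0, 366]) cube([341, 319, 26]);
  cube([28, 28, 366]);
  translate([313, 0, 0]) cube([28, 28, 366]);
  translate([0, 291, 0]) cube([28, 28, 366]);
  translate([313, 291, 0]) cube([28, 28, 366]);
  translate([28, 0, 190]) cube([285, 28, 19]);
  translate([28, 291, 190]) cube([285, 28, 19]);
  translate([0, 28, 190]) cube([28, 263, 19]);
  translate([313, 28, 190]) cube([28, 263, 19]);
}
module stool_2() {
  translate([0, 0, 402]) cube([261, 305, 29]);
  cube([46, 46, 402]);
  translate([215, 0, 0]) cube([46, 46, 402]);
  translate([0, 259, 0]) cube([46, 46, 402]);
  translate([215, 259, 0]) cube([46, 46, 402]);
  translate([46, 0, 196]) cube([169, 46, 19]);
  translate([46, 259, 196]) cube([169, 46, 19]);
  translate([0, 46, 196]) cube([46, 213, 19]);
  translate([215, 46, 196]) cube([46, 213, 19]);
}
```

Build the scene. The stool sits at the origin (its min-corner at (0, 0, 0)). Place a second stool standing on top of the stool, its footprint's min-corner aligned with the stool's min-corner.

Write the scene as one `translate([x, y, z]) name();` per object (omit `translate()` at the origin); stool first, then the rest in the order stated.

stool();
translate([0, 0, 392]) stool_2();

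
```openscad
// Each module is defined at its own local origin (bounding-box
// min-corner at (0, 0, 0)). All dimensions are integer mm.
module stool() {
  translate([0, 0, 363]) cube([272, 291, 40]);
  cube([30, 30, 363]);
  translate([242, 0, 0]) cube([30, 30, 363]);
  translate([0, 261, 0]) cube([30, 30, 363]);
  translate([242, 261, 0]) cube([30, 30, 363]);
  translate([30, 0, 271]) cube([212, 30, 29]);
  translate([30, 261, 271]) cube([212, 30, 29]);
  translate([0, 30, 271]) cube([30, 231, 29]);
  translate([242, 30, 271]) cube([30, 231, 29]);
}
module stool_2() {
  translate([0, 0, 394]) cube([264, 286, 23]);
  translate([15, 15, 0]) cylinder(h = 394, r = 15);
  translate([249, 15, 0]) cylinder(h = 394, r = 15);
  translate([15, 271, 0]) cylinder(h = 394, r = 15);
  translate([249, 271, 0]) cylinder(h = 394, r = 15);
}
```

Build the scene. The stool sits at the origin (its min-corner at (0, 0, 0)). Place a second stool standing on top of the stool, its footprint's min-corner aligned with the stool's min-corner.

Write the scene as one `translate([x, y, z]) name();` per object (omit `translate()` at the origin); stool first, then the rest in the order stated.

stool();
translate([0, 0, 403]) stool_2();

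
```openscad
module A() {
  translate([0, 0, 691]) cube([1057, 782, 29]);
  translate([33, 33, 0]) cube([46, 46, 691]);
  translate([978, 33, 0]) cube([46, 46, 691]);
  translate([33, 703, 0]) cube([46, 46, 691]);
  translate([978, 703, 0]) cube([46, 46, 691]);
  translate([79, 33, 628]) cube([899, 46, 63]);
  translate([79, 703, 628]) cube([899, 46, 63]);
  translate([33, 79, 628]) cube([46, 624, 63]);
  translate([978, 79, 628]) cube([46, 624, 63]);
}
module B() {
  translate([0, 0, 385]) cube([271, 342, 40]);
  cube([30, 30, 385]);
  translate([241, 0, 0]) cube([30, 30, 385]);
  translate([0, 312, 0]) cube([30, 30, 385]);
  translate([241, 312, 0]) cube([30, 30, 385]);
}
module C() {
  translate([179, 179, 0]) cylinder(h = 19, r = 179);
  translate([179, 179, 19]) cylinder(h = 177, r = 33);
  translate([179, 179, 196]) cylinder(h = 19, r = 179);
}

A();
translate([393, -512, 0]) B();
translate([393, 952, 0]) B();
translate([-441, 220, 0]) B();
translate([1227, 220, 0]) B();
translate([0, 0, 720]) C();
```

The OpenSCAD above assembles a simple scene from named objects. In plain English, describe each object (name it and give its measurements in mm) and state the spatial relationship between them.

A is a table with a 1057×782 mm rectangular top, 29 mm thick, top surface at z = 720 mm, supported by four 46×46 mm square legs, each inset 33 mm from the nearest pair of top edges, running from the floor. Four apron rails, 46 mm thick and 63 mm tall, run between adjacent legs with their top edges flush with the underside of the top and their outer faces flush with the legs' outer faces.

B is a four-legged stool. The seat is 271×342 mm, 40 mm thick, top at z = 425 mm. It stands on four square legs, each 30×30 mm in cross-section, from z = 0 to the seat underside, each flush with a corner of the seat.

C is a spool: two coaxial disc flanges of radius 179 mm and thickness 19 mm, joined by a core cylinder of radius 33 mm and height 177 mm. The lower flange rests on z = 0 and the three cylinders share a vertical axis.

Four stools sit around the table at the −y, +y, −x, +x sides. The spool is on top of the table.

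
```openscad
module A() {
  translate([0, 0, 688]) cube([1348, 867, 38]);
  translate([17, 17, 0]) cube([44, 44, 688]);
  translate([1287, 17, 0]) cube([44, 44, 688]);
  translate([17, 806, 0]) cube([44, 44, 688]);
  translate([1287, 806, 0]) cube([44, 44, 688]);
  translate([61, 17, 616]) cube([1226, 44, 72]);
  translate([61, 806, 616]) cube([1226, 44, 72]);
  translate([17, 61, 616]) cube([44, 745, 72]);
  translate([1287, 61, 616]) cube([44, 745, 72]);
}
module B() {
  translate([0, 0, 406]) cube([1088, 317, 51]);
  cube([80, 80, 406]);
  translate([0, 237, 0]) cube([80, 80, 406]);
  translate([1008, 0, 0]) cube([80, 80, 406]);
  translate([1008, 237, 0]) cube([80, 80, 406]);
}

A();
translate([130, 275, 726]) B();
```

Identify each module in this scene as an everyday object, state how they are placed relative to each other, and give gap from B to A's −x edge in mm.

A is a table. B is a bench. The bench is on top of the table, centred. The gap from the bench to the table's −x edge is 130 mm.

The bench's min-x is at 130; the table's min-x is 0; gap = 130 mm.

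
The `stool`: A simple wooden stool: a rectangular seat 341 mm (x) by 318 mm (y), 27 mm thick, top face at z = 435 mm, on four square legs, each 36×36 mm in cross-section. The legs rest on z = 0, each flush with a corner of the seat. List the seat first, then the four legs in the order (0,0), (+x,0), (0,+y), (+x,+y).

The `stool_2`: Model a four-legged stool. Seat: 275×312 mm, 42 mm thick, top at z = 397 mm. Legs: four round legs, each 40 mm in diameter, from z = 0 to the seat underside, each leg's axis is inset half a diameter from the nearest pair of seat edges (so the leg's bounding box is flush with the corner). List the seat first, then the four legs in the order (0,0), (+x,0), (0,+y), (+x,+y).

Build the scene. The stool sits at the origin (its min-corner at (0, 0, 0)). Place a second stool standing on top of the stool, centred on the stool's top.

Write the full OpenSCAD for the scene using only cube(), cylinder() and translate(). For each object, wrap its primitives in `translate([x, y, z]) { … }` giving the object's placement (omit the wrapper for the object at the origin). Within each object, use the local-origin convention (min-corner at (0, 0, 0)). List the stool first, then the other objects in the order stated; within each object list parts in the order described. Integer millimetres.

translate([0, 0, 408]) cube([341, 318, 27]);
cube([36, 36, 408]);
translate([305, 0, 0]) cube([36, 36, 408]);
translate([0, 282, 0]) cube([36, 36, 408]);
translate([305, 282, 0]) cube([36, 36, 408]);
translate([33, 3, 435]) {
  translate([0, 0, 355]) cube([275, 312, 42]);
  translate([20, 20, 0]) cylinder(h = 355, r = 20);
  translate([255, 20, 0]) cylinder(h = 355, r = 20);
  translate([20, 292, 0]) cylinder(h = 355, r = 20);
  translate([255, 292, 0]) cylinder(h = 355, r = 20);
}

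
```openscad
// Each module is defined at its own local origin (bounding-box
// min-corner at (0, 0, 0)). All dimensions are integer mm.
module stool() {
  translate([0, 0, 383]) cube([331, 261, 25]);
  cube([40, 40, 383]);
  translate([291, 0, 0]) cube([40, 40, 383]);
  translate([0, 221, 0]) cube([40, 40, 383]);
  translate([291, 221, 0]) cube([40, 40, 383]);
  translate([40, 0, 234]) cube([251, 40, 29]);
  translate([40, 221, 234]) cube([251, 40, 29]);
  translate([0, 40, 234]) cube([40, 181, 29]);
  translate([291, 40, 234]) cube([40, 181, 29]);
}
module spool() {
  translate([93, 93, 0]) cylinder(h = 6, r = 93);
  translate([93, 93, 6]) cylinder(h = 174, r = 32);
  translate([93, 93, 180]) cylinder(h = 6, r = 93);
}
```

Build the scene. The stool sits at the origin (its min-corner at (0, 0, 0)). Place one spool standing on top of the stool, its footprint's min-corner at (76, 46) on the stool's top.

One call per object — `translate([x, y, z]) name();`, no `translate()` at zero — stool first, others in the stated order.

stool();
translate([76, 46, 408]) spool();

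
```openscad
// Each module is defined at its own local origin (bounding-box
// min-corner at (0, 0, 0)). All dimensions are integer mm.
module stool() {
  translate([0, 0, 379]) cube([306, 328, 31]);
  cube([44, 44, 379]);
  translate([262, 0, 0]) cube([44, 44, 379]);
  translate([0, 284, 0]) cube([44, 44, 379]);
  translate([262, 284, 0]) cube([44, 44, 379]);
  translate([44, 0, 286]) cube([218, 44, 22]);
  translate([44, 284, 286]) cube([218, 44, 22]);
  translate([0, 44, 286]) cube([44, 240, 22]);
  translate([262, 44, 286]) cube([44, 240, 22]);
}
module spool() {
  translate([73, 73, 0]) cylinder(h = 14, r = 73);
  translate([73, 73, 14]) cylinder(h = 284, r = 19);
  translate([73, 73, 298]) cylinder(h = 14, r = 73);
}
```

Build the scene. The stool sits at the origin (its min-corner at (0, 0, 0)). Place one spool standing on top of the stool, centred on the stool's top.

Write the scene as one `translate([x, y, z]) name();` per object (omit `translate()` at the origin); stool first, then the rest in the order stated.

stool();
translate([80, 91, 410]) spool();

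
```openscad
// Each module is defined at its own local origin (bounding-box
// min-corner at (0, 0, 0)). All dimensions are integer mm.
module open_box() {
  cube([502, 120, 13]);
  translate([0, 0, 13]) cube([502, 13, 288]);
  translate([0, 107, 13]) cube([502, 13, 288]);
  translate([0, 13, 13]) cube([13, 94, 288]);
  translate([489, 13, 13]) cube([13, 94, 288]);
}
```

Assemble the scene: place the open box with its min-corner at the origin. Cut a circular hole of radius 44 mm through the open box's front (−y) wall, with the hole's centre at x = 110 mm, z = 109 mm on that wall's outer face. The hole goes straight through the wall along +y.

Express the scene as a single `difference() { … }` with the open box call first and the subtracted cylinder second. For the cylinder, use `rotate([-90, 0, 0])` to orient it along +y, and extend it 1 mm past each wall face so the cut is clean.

difference() {
  open_box();
  translate([110, -1, 109]) rotate([-90, 0, 0]) cylinder(h = 15, r = 44);
}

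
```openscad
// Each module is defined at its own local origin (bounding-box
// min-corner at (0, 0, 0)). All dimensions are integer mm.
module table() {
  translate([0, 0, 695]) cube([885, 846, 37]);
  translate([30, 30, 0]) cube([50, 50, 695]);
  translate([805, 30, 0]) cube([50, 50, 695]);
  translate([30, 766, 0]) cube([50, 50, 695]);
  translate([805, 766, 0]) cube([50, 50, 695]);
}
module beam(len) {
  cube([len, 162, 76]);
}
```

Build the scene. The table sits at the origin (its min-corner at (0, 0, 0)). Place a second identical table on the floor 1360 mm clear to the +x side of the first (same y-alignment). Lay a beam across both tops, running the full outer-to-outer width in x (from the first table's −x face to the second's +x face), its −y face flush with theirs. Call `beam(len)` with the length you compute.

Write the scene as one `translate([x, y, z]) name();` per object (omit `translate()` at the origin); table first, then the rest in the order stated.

table();
translate([2245, 0, 0]) table();
translate([0, 0, 732]) beam(3130);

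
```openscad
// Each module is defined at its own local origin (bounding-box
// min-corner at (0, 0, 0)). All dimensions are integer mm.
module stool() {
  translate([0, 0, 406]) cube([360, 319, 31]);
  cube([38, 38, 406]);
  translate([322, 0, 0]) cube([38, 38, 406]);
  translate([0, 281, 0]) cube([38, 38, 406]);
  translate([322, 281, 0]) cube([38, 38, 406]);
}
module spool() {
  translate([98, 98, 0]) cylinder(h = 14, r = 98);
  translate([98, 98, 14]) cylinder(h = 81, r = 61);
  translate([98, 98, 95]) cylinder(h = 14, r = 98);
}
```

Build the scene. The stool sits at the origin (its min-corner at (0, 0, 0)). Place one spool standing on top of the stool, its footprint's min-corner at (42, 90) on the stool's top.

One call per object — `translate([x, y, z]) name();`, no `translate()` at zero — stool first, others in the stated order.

stool();
translate([42, 90, 437]) spool();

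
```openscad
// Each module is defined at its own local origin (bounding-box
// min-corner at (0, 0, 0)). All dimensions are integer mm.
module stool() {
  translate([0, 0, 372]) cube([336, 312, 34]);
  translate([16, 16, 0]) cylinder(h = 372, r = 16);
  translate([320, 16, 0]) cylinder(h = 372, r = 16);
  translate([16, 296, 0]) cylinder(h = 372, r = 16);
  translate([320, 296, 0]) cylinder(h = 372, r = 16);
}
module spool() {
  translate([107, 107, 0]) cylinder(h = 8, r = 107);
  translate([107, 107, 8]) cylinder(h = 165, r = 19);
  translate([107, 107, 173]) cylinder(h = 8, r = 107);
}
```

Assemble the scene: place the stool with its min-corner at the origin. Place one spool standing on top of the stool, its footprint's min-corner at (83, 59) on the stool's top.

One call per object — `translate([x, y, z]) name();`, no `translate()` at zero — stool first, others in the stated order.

stool();
translate([83, 59, 406]) spool();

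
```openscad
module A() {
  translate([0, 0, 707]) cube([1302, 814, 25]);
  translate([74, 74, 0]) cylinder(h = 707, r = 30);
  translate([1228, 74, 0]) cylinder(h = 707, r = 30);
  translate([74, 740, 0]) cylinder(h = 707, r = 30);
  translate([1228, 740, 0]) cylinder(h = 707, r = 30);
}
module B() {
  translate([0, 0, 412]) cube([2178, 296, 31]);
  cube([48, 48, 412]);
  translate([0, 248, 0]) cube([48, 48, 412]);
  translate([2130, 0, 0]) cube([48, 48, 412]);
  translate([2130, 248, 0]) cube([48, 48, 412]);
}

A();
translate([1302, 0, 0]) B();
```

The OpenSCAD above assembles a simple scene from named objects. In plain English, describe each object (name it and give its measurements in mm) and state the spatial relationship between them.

A is a rectangular dining table. The top is 1302×814×25 mm with its upper surface at z = 732 mm. It stands on four round legs of 60 mm diameter, each leg's bounding box inset 44 mm from the nearest pair of top edges, running from the floor to the underside of the top.

B is a bench: a 2178×296 mm seat slab, 31 mm thick, top at z = 443 mm, on four 48×48 mm square legs flush with the seat corners and standing on z = 0.

The bench is against the table's +x side, with their −y faces flush.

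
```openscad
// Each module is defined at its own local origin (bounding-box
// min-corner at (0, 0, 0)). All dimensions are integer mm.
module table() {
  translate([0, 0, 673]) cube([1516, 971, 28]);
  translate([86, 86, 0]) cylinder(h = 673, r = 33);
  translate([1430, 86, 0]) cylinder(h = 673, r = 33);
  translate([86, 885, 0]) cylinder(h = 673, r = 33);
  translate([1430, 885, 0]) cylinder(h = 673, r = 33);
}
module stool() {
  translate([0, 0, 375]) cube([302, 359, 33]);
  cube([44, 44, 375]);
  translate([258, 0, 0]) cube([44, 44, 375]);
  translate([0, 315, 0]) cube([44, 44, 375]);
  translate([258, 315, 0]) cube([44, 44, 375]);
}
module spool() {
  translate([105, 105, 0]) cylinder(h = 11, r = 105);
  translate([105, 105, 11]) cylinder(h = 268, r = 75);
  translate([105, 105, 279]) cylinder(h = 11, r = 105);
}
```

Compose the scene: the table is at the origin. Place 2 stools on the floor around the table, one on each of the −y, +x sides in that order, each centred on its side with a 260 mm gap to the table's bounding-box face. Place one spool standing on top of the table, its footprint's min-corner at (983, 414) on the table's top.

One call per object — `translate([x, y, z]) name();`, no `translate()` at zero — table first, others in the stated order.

table();
translate([607, -619, 0]) stool();
translate([1776, 306, 0]) stool();
translate([983, 414, 701]) spool();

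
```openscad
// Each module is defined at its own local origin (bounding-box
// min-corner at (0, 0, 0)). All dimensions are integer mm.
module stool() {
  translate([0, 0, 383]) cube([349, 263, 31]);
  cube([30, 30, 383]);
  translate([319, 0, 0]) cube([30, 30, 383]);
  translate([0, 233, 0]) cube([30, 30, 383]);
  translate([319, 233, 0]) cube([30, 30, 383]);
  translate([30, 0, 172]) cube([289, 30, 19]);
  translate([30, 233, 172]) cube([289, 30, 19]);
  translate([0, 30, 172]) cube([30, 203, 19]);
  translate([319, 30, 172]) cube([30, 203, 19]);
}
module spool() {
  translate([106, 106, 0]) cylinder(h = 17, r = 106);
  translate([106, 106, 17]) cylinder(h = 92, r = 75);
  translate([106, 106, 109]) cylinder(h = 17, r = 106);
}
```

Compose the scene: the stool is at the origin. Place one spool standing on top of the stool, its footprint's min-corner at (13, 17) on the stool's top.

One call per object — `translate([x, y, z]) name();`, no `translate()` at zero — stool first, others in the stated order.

stool();
translate([13, 17, 414]) spool();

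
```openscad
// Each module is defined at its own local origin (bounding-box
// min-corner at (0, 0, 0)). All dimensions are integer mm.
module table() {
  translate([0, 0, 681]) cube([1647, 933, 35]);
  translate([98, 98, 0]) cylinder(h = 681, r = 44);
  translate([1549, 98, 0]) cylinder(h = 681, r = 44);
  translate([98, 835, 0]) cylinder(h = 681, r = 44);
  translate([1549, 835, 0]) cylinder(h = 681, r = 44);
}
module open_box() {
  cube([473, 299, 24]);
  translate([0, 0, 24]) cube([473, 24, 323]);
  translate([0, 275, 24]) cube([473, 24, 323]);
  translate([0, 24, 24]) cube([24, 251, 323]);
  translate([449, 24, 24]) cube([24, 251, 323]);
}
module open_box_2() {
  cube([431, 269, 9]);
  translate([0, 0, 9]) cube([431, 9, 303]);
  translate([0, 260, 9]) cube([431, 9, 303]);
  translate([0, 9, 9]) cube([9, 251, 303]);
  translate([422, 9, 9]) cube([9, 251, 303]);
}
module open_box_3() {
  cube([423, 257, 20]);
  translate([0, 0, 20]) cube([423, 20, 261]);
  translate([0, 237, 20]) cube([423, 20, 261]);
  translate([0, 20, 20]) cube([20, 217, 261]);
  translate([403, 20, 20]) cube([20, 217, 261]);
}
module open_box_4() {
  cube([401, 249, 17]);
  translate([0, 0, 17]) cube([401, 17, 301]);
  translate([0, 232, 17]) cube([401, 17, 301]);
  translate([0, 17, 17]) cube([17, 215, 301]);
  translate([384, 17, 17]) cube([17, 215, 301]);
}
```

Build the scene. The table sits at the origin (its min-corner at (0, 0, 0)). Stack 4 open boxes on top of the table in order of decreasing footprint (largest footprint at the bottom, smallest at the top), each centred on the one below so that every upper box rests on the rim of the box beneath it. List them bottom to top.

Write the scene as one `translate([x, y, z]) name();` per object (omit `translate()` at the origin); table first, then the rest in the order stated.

table();
translate([587, 317, 716]) open_box();
translate([608, 332, 1063]) open_box_2();
translate([612, 338, 1375]) open_box_3();
translate([623, 342, 1656]) open_box_4();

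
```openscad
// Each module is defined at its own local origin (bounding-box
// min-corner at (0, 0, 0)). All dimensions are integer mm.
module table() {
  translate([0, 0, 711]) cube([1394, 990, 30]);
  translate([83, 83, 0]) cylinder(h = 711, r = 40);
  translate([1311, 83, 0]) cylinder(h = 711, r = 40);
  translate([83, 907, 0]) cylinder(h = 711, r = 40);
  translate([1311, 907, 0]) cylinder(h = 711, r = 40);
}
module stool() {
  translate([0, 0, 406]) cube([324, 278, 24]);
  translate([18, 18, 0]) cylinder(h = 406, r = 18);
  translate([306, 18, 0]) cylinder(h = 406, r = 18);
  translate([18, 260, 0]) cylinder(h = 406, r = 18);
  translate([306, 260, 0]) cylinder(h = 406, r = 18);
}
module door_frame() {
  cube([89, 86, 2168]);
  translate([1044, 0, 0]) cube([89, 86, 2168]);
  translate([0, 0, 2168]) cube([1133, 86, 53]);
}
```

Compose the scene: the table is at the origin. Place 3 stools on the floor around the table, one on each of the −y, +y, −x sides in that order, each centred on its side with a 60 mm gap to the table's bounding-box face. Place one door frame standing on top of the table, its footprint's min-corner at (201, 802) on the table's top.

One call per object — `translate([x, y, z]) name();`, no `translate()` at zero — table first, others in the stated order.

table();
translate([535, -338, 0]) stool();
translate([535, 1050, 0]) stool();
translate([-384, 356, 0]) stool();
translate([201, 802, 741]) door_frame();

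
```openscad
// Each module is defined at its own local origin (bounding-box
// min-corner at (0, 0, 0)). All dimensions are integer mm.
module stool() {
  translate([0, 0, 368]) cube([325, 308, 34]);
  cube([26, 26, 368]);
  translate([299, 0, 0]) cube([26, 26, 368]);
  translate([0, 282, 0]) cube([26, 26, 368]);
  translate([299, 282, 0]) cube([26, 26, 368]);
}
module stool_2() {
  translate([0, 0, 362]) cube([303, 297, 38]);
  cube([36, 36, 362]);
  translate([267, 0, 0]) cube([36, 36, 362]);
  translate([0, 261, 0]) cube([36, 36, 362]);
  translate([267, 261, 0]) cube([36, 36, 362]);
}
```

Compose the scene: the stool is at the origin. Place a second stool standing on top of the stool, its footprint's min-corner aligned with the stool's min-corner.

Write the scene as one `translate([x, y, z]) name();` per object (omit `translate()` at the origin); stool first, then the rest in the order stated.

stool();
translate([0, 0, 402]) stool_2();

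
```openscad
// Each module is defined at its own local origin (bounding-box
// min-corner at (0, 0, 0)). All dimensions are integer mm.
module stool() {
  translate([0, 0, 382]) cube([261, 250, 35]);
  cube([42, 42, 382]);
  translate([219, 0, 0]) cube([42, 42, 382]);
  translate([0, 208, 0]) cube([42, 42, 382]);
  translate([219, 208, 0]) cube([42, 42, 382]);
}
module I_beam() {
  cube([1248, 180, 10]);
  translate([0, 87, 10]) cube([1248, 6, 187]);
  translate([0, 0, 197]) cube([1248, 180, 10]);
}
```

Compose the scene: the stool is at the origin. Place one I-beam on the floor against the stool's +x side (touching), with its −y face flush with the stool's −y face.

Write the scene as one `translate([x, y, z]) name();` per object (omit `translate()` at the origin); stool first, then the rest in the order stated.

stool();
translate([261, 0, 0]) I_beam();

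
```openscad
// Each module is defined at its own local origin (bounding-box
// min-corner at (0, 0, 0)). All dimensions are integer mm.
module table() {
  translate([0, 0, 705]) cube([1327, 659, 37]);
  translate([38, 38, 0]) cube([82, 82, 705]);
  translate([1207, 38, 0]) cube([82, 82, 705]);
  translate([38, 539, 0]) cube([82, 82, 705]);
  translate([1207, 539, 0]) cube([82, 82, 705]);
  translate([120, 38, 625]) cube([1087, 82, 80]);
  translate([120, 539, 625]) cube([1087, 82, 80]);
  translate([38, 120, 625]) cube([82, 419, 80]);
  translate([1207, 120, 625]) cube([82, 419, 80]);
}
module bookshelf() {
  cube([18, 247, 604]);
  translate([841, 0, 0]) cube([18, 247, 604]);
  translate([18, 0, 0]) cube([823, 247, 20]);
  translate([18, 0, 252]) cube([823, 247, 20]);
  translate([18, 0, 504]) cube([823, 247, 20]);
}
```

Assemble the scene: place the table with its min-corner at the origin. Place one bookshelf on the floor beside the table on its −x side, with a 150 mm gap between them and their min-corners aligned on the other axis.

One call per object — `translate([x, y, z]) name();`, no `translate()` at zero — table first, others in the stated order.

table();
translate([-1009, 0, 0]) bookshelf();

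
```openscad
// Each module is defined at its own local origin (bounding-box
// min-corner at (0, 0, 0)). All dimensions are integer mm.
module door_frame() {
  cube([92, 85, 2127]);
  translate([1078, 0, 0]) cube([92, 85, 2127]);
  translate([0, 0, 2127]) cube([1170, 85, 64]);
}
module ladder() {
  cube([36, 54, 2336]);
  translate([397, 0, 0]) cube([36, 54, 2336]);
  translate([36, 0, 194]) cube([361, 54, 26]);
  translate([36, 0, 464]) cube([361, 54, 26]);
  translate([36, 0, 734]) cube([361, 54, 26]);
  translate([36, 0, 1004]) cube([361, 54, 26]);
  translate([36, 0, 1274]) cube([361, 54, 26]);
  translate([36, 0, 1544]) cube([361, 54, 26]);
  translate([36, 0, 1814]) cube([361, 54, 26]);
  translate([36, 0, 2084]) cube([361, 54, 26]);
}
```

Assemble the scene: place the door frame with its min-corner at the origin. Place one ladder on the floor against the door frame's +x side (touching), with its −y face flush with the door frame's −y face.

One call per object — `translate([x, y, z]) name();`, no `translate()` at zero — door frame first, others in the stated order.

door_frame();
translate([1170, 0, 0]) ladder();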